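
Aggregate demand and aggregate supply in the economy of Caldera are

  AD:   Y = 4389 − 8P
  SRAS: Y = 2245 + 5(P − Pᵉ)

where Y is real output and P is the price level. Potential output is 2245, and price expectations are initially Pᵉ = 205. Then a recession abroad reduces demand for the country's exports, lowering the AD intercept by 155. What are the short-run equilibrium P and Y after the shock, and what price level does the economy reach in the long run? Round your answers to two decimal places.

AD shifts left: new AD is Y = 4234 − 8P. With Pᵉ = 205, SRAS is Y = 1220 + 5P.
Short run: 4234 − 8P = 1220 + 5P gives 3014 = 13P, so P = 231.85 and Y = 4234 − 8P = 2379.23.
Y = 2379.23 is above potential 2245; expectations adjust and SRAS shifts left until Y = 2245.
Long run: on the new AD curve, 2245 = 4234 − 8P gives P = 248.63.

Short run: P = 231.85, Y = 2379.23. Long run: P = 248.63.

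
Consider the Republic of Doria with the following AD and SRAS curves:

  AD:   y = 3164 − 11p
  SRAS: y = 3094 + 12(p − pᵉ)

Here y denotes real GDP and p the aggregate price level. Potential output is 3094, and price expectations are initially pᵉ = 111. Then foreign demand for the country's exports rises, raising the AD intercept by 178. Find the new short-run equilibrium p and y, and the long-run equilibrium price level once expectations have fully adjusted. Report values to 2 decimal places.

AD shifts right: new AD is y = 3342 − 11p. With pᵉ = 111, SRAS is y = 1762 + 12p.
Short run: 3342 − 11p = 1762 + 12p gives 1580 = 23p, so p = 68.70 and y = 3342 − 11p = 2586.35.
y = 2586.35 is below potential 3094; expectations adjust and SRAS shifts right until y = 3094.
Long run: on the new AD curve, 3094 = 3342 − 11p gives p = 22.55.

Short run: p = 68.70, y = 2586.35. Long run: p = 22.55.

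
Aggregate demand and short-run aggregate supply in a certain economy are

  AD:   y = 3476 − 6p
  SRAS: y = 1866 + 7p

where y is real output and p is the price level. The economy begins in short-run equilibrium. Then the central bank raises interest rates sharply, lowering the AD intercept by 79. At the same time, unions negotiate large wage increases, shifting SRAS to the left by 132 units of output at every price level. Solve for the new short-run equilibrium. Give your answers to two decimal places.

p = 127.92, y = 2629.46

After both shocks: AD is y = 3397 − 6p and SRAS is y = 1734 + 7p.
Setting them equal: 1663 = 13p, so p = 127.92.
Substituting into AD, y = 2629.46.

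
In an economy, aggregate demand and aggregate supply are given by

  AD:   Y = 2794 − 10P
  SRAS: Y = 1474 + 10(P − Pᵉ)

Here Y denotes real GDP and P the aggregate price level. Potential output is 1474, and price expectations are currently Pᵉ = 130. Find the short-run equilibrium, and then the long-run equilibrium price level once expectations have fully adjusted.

Short run: with Pᵉ = 130, SRAS is Y = 174 + 10P. Setting AD = SRAS gives 2620 = 20P, so P = 131 and Y = 2794 − 10·131 = 1484.
Output 1484 is above potential 1474, so over time expected prices rise and SRAS shifts left until Y returns to 1474.
Long run: Y = 1474 on the AD curve gives 1474 = 2794 − 10P, so P = 132.

Short run: P = 131, Y = 1484. Long run: P = 132.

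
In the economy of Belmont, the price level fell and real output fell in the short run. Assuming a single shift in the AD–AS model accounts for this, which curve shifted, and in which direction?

P fell and Y fell. An AD shift moves P and Y in the same direction; an SRAS shift moves them in opposite directions.
Here P and Y moved in the same direction, so the AD curve shifted.
Since Y fell, AD shifted left.

AD shifted left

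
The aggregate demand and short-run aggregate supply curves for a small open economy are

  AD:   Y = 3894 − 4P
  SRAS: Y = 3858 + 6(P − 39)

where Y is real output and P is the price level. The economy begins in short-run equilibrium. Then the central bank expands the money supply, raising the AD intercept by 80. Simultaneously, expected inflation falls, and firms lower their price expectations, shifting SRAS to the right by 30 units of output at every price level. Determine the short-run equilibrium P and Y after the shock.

P = 32, Y = 3846

After both shocks: AD is Y = 3974 − 4P and SRAS is Y = 3654 + 6P.
Setting them equal: 320 = 10P, so P = 32.
Y = 3974 − 4·32 = 3846.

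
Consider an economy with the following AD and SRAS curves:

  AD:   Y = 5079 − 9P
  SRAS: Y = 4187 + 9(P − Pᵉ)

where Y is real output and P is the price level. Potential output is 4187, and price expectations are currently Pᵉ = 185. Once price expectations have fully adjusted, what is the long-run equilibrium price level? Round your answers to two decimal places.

Long-run P = 99.11

Short run: with Pᵉ = 185, SRAS is Y = 2522 + 9P. Setting AD = SRAS gives 2557 = 18P, so P = 142.06 and Y = 5079 − 9P = 3800.50.
Output 3800.50 is below potential 4187, so over time expected prices fall and SRAS shifts right until Y returns to 4187.
Long run: Y = 4187 on the AD curve gives 4187 = 5079 − 9P, so P = 99.11.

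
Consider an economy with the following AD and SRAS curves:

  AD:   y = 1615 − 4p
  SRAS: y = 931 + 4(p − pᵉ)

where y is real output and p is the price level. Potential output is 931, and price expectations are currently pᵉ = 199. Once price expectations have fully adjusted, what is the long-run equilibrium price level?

Long-run p = 171

Short run: with pᵉ = 199, SRAS is y = 135 + 4p. Setting AD = SRAS gives 1480 = 8p, so p = 185 and y = 1615 − 4·185 = 875.
Output 875 is below potential 931, so over time expected prices fall and SRAS shifts right until y returns to 931.
Long run: y = 931 on the AD curve gives 931 = 1615 − 4p, so p = 171.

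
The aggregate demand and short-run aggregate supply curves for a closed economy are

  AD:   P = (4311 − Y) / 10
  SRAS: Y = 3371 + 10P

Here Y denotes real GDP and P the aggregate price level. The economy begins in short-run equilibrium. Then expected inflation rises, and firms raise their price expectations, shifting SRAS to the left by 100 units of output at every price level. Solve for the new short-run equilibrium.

P = 52, Y = 3791

This is a negative supply shock: SRAS shifts left.
New SRAS: Y = 3271 + 10P.
Set AD = SRAS: 4311 − 10P = 3271 + 10P, so 1040 = 20P and P = 52.
Y = 4311 − 10·52 = 3791.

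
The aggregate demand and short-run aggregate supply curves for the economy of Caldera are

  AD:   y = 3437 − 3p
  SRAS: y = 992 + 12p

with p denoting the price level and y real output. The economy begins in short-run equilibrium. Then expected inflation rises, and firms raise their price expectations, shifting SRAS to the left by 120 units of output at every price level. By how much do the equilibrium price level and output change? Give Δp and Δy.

This is a negative supply shock: SRAS shifts left.
New SRAS: y = 872 + 12p.
Set AD = SRAS: 3437 − 3p = 872 + 12p, so 2565 = 15p and p = 171.
y = 3437 − 3·171 = 2924.
Initially p = 163, y = 2948, so Δp = +8 and Δy = -24.

Δp = +8, Δy = -24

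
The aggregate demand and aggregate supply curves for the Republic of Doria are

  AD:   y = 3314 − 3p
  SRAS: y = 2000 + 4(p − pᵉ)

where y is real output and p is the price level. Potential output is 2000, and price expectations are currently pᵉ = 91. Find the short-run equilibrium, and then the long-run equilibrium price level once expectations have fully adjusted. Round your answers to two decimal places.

Short run: p = 239.71, y = 2594.86. Long run: p = 438.00.

Short run: with pᵉ = 91, SRAS is y = 1636 + 4p. Setting AD = SRAS gives 1678 = 7p, so p = 239.71 and y = 3314 − 3p = 2594.86.
Output 2594.86 is above potential 2000, so over time expected prices rise and SRAS shifts left until y returns to 2000.
Long run: y = 2000 on the AD curve gives 2000 = 3314 − 3p, so p = 438.00.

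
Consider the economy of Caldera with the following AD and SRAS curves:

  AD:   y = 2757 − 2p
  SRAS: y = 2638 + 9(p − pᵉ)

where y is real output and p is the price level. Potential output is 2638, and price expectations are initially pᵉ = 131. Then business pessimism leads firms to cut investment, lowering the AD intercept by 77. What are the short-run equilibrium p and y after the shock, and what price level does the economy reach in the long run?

AD shifts left: new AD is y = 2680 − 2p. With pᵉ = 131, SRAS is y = 1459 + 9p.
Short run: 2680 − 2p = 1459 + 9p gives 1221 = 11p, so p = 111 and y = 2680 − 2·111 = 2458.
y = 2458 is below potential 2638; expectations adjust and SRAS shifts right until y = 2638.
Long run: on the new AD curve, 2638 = 2680 − 2p gives p = 21.

Short run: p = 111, y = 2458. Long run: p = 21.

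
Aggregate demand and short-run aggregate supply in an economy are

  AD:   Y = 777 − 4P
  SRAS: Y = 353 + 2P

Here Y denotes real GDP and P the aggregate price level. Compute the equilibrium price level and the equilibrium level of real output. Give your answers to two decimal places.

P = 70.67, Y = 494.33

Set AD = SRAS: 777 − 4P = 353 + 2P, so 424 = 6P and P = 70.67.
Substituting into AD, Y = 777 − 4P = 494.33.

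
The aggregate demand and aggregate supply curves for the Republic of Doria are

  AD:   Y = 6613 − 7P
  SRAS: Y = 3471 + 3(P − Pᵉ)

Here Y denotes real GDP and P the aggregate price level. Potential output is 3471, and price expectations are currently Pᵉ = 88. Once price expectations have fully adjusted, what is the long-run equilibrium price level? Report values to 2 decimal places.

Short run: with Pᵉ = 88, SRAS is Y = 3207 + 3P. Setting AD = SRAS gives 3406 = 10P, so P = 340.60 and Y = 6613 − 7P = 4228.80.
Output 4228.80 is above potential 3471, so over time expected prices rise and SRAS shifts left until Y returns to 3471.
Long run: Y = 3471 on the AD curve gives 3471 = 6613 − 7P, so P = 448.86.

Long-run P = 448.86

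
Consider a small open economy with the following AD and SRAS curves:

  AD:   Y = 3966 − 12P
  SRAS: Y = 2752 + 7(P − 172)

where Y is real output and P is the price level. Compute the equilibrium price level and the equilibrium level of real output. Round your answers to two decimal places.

Write SRAS as Y = 2752 + 7P − 1204 = 1548 + 7P.
Set AD = SRAS: 3966 − 12P = 1548 + 7P, so 2418 = 19P and P = 127.26.
Substituting into AD, Y = 3966 − 12P = 2438.84.

P = 127.26, Y = 2438.84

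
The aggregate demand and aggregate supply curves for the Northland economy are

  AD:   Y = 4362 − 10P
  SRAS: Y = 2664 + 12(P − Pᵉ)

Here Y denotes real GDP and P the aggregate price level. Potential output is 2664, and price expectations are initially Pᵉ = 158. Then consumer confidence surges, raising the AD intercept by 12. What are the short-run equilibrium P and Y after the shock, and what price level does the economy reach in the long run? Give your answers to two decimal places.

Short run: P = 163.91, Y = 2734.91. Long run: P = 171.00.

AD shifts right: new AD is Y = 4374 − 10P. With Pᵉ = 158, SRAS is Y = 768 + 12P.
Short run: 4374 − 10P = 768 + 12P gives 3606 = 22P, so P = 163.91 and Y = 4374 − 10P = 2734.91.
Y = 2734.91 is above potential 2664; expectations adjust and SRAS shifts left until Y = 2664.
Long run: on the new AD curve, 2664 = 4374 − 10P gives P = 171.00.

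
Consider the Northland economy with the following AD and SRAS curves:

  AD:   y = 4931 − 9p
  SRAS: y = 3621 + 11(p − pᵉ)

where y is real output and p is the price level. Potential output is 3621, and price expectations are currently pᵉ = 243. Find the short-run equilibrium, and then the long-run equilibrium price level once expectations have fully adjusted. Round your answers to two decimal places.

Short run: p = 199.15, y = 3138.65. Long run: p = 145.56.

Short run: with pᵉ = 243, SRAS is y = 948 + 11p. Setting AD = SRAS gives 3983 = 20p, so p = 199.15 and y = 4931 − 9p = 3138.65.
Output 3138.65 is below potential 3621, so over time expected prices fall and SRAS shifts right until y returns to 3621.
Long run: y = 3621 on the AD curve gives 3621 = 4931 − 9p, so p = 145.56.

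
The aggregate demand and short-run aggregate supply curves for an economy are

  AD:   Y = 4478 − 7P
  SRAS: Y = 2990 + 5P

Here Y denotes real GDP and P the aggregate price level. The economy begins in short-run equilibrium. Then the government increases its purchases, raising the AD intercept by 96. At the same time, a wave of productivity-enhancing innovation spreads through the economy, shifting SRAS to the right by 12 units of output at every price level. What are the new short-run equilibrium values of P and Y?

After both shocks: AD is Y = 4574 − 7P and SRAS is Y = 3002 + 5P.
Setting them equal: 1572 = 12P, so P = 131.
Y = 4574 − 7·131 = 3657.

P = 131, Y = 3657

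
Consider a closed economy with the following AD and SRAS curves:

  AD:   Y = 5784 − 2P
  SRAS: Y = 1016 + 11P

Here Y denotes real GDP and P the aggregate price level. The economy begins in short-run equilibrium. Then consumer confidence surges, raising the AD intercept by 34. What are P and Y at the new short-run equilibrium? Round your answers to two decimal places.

P = 369.38, Y = 5079.23

This is a positive demand shock: AD shifts right.
New AD: Y = 5818 − 2P.
Set AD = SRAS: 5818 − 2P = 1016 + 11P, so 4802 = 13P and P = 369.38.
Substituting into AD, Y = 5079.23.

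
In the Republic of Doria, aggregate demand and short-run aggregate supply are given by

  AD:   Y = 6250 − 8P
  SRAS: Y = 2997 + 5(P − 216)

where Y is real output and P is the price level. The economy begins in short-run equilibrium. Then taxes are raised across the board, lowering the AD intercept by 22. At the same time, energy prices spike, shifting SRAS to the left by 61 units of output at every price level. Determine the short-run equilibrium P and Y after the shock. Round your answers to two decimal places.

After both shocks: AD is Y = 6228 − 8P and SRAS is Y = 1856 + 5P.
Setting them equal: 4372 = 13P, so P = 336.31.
Substituting into AD, Y = 3537.54.

P = 336.31, Y = 3537.54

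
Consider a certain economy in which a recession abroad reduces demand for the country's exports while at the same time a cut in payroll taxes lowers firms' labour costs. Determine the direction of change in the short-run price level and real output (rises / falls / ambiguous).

The first event is a negative demand shock: AD shifts left, which by itself pushes P down and Y down.
The second is a favourable supply shock: SRAS shifts right, which by itself pushes P down and Y up.
Both shocks push P down, so P falls. The two shocks push Y in opposite directions, so the effect on Y is ambiguous.

Price level: falls; output: ambiguous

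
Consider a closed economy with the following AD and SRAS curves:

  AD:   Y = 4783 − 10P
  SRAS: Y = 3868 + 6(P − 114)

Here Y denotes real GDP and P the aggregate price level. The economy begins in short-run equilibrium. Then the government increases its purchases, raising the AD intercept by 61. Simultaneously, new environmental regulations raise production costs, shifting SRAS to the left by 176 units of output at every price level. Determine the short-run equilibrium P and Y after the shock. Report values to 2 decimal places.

After both shocks: AD is Y = 4844 − 10P and SRAS is Y = 3008 + 6P.
Setting them equal: 1836 = 16P, so P = 114.75.
Substituting into AD, Y = 3696.50.

P = 114.75, Y = 3696.50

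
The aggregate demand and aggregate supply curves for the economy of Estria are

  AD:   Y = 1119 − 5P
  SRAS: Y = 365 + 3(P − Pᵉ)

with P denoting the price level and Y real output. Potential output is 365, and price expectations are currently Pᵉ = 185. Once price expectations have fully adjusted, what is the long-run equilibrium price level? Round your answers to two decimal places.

Short run: with Pᵉ = 185, SRAS is Y = 3P − 190. Setting AD = SRAS gives 1309 = 8P, so P = 163.63 and Y = 1119 − 5P = 300.88.
Output 300.88 is below potential 365, so over time expected prices fall and SRAS shifts right until Y returns to 365.
Long run: Y = 365 on the AD curve gives 365 = 1119 − 5P, so P = 150.80.

Long-run P = 150.80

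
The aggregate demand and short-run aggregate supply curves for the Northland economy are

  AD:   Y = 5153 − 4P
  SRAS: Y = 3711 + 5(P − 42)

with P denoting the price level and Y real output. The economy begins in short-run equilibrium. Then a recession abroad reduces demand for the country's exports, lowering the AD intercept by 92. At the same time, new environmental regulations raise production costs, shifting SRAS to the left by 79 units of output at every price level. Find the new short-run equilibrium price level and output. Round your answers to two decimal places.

After both shocks: AD is Y = 5061 − 4P and SRAS is Y = 3422 + 5P.
Setting them equal: 1639 = 9P, so P = 182.11.
Substituting into AD, Y = 4332.56.

P = 182.11, Y = 4332.56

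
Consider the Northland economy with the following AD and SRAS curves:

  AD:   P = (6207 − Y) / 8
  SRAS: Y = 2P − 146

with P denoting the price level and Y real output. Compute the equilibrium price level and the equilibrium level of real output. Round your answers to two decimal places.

P = 635.30, Y = 1124.60

Rearrange AD to Y = 6207 − 8P.
Set AD = SRAS: 6207 − 8P = 2P − 146, so 6353 = 10P and P = 635.30.
Substituting into AD, Y = 6207 − 8P = 1124.60.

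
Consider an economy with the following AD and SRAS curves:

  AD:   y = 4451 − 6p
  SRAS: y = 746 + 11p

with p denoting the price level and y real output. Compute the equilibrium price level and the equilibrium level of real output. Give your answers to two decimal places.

p = 217.94, y = 3143.35

Set AD = SRAS: 4451 − 6p = 746 + 11p, so 3705 = 17p and p = 217.94.
Substituting into AD, y = 4451 − 6p = 3143.35.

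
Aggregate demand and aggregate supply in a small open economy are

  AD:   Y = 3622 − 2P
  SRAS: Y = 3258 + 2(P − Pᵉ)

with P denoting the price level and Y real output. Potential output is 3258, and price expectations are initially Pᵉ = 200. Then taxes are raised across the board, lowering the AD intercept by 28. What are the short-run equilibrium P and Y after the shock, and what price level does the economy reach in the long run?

AD shifts left: new AD is Y = 3594 − 2P. With Pᵉ = 200, SRAS is Y = 2858 + 2P.
Short run: 3594 − 2P = 2858 + 2P gives 736 = 4P, so P = 184 and Y = 3594 − 2·184 = 3226.
Y = 3226 is below potential 3258; expectations adjust and SRAS shifts right until Y = 3258.
Long run: on the new AD curve, 3258 = 3594 − 2P gives P = 168.

Short run: P = 184, Y = 3226. Long run: P = 168.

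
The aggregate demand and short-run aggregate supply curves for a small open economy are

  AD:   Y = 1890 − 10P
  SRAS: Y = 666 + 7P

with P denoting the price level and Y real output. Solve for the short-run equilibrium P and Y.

Set AD = SRAS: 1890 − 10P = 666 + 7P, so 1224 = 17P and P = 72.
Then Y = 1890 − 10·72 = 1170.

P = 72, Y = 1170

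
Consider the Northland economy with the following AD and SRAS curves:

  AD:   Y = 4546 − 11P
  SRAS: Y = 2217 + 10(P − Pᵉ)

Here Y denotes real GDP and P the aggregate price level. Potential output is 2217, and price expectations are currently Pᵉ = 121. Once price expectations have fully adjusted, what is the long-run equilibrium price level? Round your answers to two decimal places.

Short run: with Pᵉ = 121, SRAS is Y = 1007 + 10P. Setting AD = SRAS gives 3539 = 21P, so P = 168.52 and Y = 4546 − 11P = 2692.24.
Output 2692.24 is above potential 2217, so over time expected prices rise and SRAS shifts left until Y returns to 2217.
Long run: Y = 2217 on the AD curve gives 2217 = 4546 − 11P, so P = 211.73.

Long-run P = 211.73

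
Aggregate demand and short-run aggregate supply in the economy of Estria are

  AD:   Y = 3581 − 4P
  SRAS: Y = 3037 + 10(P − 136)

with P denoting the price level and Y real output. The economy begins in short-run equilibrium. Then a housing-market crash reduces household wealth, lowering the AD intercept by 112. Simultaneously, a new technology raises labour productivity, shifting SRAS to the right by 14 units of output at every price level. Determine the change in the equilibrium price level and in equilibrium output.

After both shocks: AD is Y = 3469 − 4P and SRAS is Y = 1691 + 10P.
Setting them equal: 1778 = 14P, so P = 127.
Y = 3469 − 4·127 = 2961.
Initially P = 136, Y = 3037, so ΔP = -9 and ΔY = -76.

ΔP = -9, ΔY = -76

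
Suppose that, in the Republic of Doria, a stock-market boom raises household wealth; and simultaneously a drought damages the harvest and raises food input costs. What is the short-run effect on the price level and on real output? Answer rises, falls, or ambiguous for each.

Price level: rises; output: ambiguous

The first event is a positive demand shock: AD shifts right, which by itself pushes P up and Y up.
The second is an adverse supply shock: SRAS shifts left, which by itself pushes P up and Y down.
Both shocks push P up, so P rises. The two shocks push Y in opposite directions, so the effect on Y is ambiguous.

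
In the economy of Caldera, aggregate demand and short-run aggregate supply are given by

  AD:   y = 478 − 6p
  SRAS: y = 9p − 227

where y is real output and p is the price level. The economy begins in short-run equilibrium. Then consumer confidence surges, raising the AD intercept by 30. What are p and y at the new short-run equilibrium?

p = 49, y = 214

This is a positive demand shock: AD shifts right.
New AD: y = 508 − 6p.
Set AD = SRAS: 508 − 6p = 9p − 227, so 735 = 15p and p = 49.
y = 508 − 6·49 = 214.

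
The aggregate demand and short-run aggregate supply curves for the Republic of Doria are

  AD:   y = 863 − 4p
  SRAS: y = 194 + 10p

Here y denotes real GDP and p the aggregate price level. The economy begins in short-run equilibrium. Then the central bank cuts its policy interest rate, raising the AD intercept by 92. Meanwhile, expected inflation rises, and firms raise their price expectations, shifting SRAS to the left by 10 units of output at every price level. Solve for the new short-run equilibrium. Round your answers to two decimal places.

After both shocks: AD is y = 955 − 4p and SRAS is y = 184 + 10p.
Setting them equal: 771 = 14p, so p = 55.07.
Substituting into AD, y = 734.71.

p = 55.07, y = 734.71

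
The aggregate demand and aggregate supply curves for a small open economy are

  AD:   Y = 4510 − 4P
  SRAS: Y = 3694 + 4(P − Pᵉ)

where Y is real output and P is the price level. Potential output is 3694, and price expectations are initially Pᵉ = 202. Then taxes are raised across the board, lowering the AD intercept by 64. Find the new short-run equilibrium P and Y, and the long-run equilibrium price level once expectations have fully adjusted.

Short run: P = 195, Y = 3666. Long run: P = 188.

AD shifts left: new AD is Y = 4446 − 4P. With Pᵉ = 202, SRAS is Y = 2886 + 4P.
Short run: 4446 − 4P = 2886 + 4P gives 1560 = 8P, so P = 195 and Y = 4446 − 4·195 = 3666.
Y = 3666 is below potential 3694; expectations adjust and SRAS shifts right until Y = 3694.
Long run: on the new AD curve, 3694 = 4446 − 4P gives P = 188.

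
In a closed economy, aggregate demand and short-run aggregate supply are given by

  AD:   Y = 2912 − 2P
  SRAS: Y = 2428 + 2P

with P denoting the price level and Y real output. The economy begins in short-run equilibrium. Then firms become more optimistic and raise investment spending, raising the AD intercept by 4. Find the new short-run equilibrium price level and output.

P = 122, Y = 2672

This is a positive demand shock: AD shifts right.
New AD: Y = 2916 − 2P.
Set AD = SRAS: 2916 − 2P = 2428 + 2P, so 488 = 4P and P = 122.
Y = 2916 − 2·122 = 2672.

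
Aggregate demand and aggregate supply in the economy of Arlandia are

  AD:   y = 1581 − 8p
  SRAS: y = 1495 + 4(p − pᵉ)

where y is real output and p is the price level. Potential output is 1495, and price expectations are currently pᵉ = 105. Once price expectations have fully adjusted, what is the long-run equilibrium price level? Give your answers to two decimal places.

Short run: with pᵉ = 105, SRAS is y = 1075 + 4p. Setting AD = SRAS gives 506 = 12p, so p = 42.17 and y = 1581 − 8p = 1243.67.
Output 1243.67 is below potential 1495, so over time expected prices fall and SRAS shifts right until y returns to 1495.
Long run: y = 1495 on the AD curve gives 1495 = 1581 − 8p, so p = 10.75.

Long-run p = 10.75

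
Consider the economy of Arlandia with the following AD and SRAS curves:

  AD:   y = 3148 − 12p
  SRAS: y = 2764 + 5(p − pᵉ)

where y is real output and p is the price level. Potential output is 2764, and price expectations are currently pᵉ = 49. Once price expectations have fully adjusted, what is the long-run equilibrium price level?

Long-run p = 32

Short run: with pᵉ = 49, SRAS is y = 2519 + 5p. Setting AD = SRAS gives 629 = 17p, so p = 37 and y = 3148 − 12·37 = 2704.
Output 2704 is below potential 2764, so over time expected prices fall and SRAS shifts right until y returns to 2764.
Long run: y = 2764 on the AD curve gives 2764 = 3148 − 12p, so p = 32.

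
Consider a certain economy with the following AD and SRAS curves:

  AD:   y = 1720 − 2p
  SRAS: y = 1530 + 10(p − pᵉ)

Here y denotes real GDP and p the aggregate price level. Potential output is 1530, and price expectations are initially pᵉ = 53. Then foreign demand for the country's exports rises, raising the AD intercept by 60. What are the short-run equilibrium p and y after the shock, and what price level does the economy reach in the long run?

Short run: p = 65, y = 1650. Long run: p = 125.

AD shifts right: new AD is y = 1780 − 2p. With pᵉ = 53, SRAS is y = 1000 + 10p.
Short run: 1780 − 2p = 1000 + 10p gives 780 = 12p, so p = 65 and y = 1780 − 2·65 = 1650.
y = 1650 is above potential 1530; expectations adjust and SRAS shifts left until y = 1530.
Long run: on the new AD curve, 1530 = 1780 − 2p gives p = 125.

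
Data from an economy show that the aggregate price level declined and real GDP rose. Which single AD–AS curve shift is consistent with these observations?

SRAS shifted right

P fell and Y rose. An AD shift moves P and Y in the same direction; an SRAS shift moves them in opposite directions.
Here P and Y moved in opposite directions, so the SRAS curve shifted.
Since Y rose, SRAS shifted right.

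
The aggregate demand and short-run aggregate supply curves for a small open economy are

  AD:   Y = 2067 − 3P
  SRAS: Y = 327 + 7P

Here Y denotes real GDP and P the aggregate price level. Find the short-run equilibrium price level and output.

P = 174, Y = 1545

Set AD = SRAS: 2067 − 3P = 327 + 7P, so 1740 = 10P and P = 174.
Then Y = 2067 − 3·174 = 1545.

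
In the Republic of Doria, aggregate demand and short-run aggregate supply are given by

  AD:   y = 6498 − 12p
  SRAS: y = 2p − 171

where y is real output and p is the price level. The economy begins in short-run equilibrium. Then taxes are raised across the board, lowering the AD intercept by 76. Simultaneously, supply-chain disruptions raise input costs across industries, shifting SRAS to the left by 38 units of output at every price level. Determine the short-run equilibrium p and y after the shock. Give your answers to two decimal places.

After both shocks: AD is y = 6422 − 12p and SRAS is y = 2p − 209.
Setting them equal: 6631 = 14p, so p = 473.64.
Substituting into AD, y = 738.29.

p = 473.64, y = 738.29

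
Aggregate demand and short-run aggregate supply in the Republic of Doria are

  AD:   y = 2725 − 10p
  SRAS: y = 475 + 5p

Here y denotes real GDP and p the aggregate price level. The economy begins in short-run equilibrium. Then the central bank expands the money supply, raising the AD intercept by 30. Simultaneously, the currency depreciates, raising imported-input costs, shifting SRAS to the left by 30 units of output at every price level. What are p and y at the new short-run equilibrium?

p = 154, y = 1215

After both shocks: AD is y = 2755 − 10p and SRAS is y = 445 + 5p.
Setting them equal: 2310 = 15p, so p = 154.
y = 2755 − 10·154 = 1215.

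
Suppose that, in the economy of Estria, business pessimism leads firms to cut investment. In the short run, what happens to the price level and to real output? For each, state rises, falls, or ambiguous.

Price level: falls; output: falls

This is a negative demand shock: AD shifts left.
Moving along the upward-sloping SRAS curve, P falls and Y falls.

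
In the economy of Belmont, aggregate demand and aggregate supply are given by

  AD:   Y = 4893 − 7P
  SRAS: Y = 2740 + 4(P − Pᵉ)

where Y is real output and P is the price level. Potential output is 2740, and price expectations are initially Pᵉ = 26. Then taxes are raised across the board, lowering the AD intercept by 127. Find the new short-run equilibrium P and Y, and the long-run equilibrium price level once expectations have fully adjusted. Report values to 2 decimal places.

AD shifts left: new AD is Y = 4766 − 7P. With Pᵉ = 26, SRAS is Y = 2636 + 4P.
Short run: 4766 − 7P = 2636 + 4P gives 2130 = 11P, so P = 193.64 and Y = 4766 − 7P = 3410.55.
Y = 3410.55 is above potential 2740; expectations adjust and SRAS shifts left until Y = 2740.
Long run: on the new AD curve, 2740 = 4766 − 7P gives P = 289.43.

Short run: P = 193.64, Y = 3410.55. Long run: P = 289.43.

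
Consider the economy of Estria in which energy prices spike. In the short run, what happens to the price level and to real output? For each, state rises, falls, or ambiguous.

Price level: rises; output: falls

This is an adverse supply shock: SRAS shifts left.
Moving along the downward-sloping AD curve, P rises and Y falls.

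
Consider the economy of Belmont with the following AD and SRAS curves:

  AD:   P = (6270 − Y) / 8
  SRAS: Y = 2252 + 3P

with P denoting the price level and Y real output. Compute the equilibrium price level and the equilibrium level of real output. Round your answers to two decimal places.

Rearrange AD to Y = 6270 − 8P.
Set AD = SRAS: 6270 − 8P = 2252 + 3P, so 4018 = 11P and P = 365.27.
Substituting into AD, Y = 6270 − 8P = 3347.82.

P = 365.27, Y = 3347.82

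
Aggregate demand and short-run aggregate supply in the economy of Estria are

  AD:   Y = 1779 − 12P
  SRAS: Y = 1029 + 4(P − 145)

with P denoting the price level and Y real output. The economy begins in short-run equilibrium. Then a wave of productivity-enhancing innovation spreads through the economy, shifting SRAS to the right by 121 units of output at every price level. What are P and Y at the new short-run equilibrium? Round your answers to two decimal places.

P = 75.56, Y = 872.25

This is a positive supply shock: SRAS shifts right.
New SRAS: Y = 570 + 4P.
Set AD = SRAS: 1779 − 12P = 570 + 4P, so 1209 = 16P and P = 75.56.
Substituting into AD, Y = 872.25.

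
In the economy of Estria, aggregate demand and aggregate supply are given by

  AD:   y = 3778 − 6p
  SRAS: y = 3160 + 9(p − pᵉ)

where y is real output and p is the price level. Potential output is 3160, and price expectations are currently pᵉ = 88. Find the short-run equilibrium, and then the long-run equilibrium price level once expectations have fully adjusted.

Short run: p = 94, y = 3214. Long run: p = 103.

Short run: with pᵉ = 88, SRAS is y = 2368 + 9p. Setting AD = SRAS gives 1410 = 15p, so p = 94 and y = 3778 − 6·94 = 3214.
Output 3214 is above potential 3160, so over time expected prices rise and SRAS shifts left until y returns to 3160.
Long run: y = 3160 on the AD curve gives 3160 = 3778 − 6p, so p = 103.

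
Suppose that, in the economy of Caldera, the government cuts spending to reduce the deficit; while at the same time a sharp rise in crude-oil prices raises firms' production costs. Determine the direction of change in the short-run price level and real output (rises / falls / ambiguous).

Price level: ambiguous; output: falls

The first event is a negative demand shock: AD shifts left, which by itself pushes P down and Y down.
The second is an adverse supply shock: SRAS shifts left, which by itself pushes P up and Y down.
The two shocks push P in opposite directions, so the effect on P is ambiguous. Both shocks push Y down, so Y falls.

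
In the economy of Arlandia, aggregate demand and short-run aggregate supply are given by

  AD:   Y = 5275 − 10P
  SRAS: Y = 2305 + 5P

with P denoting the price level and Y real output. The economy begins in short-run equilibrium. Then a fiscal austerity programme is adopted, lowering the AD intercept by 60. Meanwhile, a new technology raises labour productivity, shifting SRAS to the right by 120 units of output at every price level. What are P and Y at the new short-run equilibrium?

After both shocks: AD is Y = 5215 − 10P and SRAS is Y = 2425 + 5P.
Setting them equal: 2790 = 15P, so P = 186.
Y = 5215 − 10·186 = 3355.

P = 186, Y = 3355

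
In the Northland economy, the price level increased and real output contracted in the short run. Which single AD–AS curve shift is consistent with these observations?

P rose and Y fell. An AD shift moves P and Y in the same direction; an SRAS shift moves them in opposite directions.
Here P and Y moved in opposite directions, so the SRAS curve shifted.
Since Y fell, SRAS shifted left.

SRAS shifted left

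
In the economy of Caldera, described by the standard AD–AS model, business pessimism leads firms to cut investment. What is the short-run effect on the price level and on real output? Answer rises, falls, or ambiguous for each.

This is a negative demand shock: AD shifts left.
Moving along the upward-sloping SRAS curve, P falls and Y falls.

Price level: falls; output: falls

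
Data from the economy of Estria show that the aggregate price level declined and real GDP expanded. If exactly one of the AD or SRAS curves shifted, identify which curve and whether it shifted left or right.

SRAS shifted right

P fell and Y rose. An AD shift moves P and Y in the same direction; an SRAS shift moves them in opposite directions.
Here P and Y moved in opposite directions, so the SRAS curve shifted.
Since Y rose, SRAS shifted right.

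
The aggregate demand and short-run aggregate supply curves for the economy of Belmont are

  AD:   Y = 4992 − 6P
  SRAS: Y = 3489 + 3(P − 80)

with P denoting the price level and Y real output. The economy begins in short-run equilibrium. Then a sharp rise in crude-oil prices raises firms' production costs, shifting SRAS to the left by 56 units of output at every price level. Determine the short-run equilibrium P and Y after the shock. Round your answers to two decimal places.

P = 199.89, Y = 3792.67

This is a negative supply shock: SRAS shifts left.
New SRAS: Y = 3193 + 3P.
Set AD = SRAS: 4992 − 6P = 3193 + 3P, so 1799 = 9P and P = 199.89.
Substituting into AD, Y = 3792.67.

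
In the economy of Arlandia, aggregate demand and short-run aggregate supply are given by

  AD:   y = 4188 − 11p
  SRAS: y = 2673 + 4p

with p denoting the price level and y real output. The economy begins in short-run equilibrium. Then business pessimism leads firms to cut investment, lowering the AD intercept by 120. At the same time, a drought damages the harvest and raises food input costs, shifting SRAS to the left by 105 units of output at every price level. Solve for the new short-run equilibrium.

p = 100, y = 2968

After both shocks: AD is y = 4068 − 11p and SRAS is y = 2568 + 4p.
Setting them equal: 1500 = 15p, so p = 100.
y = 4068 − 11·100 = 2968.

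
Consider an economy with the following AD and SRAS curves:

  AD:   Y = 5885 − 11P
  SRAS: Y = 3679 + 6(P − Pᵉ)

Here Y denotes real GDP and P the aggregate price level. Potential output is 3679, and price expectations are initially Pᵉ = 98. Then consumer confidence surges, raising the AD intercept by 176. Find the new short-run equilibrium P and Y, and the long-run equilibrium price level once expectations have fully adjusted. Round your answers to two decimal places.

Short run: P = 174.71, Y = 4139.24. Long run: P = 216.55.

AD shifts right: new AD is Y = 6061 − 11P. With Pᵉ = 98, SRAS is Y = 3091 + 6P.
Short run: 6061 − 11P = 3091 + 6P gives 2970 = 17P, so P = 174.71 and Y = 6061 − 11P = 4139.24.
Y = 4139.24 is above potential 3679; expectations adjust and SRAS shifts left until Y = 3679.
Long run: on the new AD curve, 3679 = 6061 − 11P gives P = 216.55.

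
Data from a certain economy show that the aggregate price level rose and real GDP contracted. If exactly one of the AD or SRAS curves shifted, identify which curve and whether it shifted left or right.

SRAS shifted left

P rose and Y fell. An AD shift moves P and Y in the same direction; an SRAS shift moves them in opposite directions.
Here P and Y moved in opposite directions, so the SRAS curve shifted.
Since Y fell, SRAS shifted left.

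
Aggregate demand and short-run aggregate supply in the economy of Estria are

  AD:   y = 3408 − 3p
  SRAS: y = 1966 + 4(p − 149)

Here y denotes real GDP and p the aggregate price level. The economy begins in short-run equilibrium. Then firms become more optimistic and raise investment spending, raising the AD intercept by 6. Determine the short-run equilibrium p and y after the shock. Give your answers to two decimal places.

This is a positive demand shock: AD shifts right.
New AD: y = 3414 − 3p.
SRAS can be written y = 1370 + 4p.
Set AD = SRAS: 3414 − 3p = 1370 + 4p, so 2044 = 7p and p = 292.00.
Substituting into AD, y = 2538.00.

p = 292.00, y = 2538.00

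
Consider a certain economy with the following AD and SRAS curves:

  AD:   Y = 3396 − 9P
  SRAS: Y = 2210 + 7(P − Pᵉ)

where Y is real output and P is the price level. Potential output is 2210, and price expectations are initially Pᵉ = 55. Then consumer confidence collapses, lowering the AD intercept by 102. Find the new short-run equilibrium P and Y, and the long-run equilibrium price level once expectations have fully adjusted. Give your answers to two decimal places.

Short run: P = 91.81, Y = 2467.69. Long run: P = 120.44.

AD shifts left: new AD is Y = 3294 − 9P. With Pᵉ = 55, SRAS is Y = 1825 + 7P.
Short run: 3294 − 9P = 1825 + 7P gives 1469 = 16P, so P = 91.81 and Y = 3294 − 9P = 2467.69.
Y = 2467.69 is above potential 2210; expectations adjust and SRAS shifts left until Y = 2210.
Long run: on the new AD curve, 2210 = 3294 − 9P gives P = 120.44.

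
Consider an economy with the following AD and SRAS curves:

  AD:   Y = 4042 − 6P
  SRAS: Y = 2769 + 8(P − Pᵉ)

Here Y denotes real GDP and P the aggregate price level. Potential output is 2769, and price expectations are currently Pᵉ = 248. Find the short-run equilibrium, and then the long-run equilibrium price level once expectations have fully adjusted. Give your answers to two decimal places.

Short run: P = 232.64, Y = 2646.14. Long run: P = 212.17.

Short run: with Pᵉ = 248, SRAS is Y = 785 + 8P. Setting AD = SRAS gives 3257 = 14P, so P = 232.64 and Y = 4042 − 6P = 2646.14.
Output 2646.14 is below potential 2769, so over time expected prices fall and SRAS shifts right until Y returns to 2769.
Long run: Y = 2769 on the AD curve gives 2769 = 4042 − 6P, so P = 212.17.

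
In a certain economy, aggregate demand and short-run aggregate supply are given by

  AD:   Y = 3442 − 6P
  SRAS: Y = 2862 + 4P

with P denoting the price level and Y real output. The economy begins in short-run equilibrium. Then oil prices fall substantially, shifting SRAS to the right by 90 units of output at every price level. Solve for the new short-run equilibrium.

P = 49, Y = 3148

This is a positive supply shock: SRAS shifts right.
New SRAS: Y = 2952 + 4P.
Set AD = SRAS: 3442 − 6P = 2952 + 4P, so 490 = 10P and P = 49.
Y = 3442 − 6·49 = 3148.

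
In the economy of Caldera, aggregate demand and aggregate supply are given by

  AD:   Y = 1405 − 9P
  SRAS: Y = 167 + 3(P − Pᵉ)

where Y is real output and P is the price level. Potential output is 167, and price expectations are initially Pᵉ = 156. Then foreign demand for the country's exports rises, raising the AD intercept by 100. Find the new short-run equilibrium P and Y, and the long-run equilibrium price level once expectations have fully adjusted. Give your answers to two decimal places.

AD shifts right: new AD is Y = 1505 − 9P. With Pᵉ = 156, SRAS is Y = 3P − 301.
Short run: 1505 − 9P = 3P − 301 gives 1806 = 12P, so P = 150.50 and Y = 1505 − 9P = 150.50.
Y = 150.50 is below potential 167; expectations adjust and SRAS shifts right until Y = 167.
Long run: on the new AD curve, 167 = 1505 − 9P gives P = 148.67.

Short run: P = 150.50, Y = 150.50. Long run: P = 148.67.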